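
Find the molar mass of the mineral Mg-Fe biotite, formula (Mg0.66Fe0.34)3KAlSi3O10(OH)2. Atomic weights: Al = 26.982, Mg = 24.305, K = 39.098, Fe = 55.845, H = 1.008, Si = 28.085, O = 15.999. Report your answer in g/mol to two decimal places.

449.42 g/mol

M = 1.98*24.305 + 1.02*55.845 + 1*39.098 + 1*26.982 + 3*28.085 + 12*15.999 + 2*1.008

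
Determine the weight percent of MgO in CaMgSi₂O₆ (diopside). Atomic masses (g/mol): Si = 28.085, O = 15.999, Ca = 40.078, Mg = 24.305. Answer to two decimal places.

18.61 wt%

Molar mass of CaMgSi₂O₆ = 1*40.078 + 1*24.305 + 2*28.085 + 6*15.999 = 216.547 g/mol.
Each formula unit contains 1 Mg, equivalent to 1/1 = 1.0000 mol MgO.
M(MgO) = 1×24.305 + 1×15.999 = 40.304 g/mol.
Mass of MgO per formula unit = 1.0000 × 40.304 = 40.304 g.
MgO wt% = 40.304 / 216.547 × 100 = 18.61%.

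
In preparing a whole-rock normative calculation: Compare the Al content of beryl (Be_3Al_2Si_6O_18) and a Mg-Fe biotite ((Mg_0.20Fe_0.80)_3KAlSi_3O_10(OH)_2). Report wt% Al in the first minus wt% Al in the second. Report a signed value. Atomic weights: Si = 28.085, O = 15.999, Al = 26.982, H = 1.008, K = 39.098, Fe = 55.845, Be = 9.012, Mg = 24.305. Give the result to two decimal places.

4.57 percentage points

First mineral: 53.964 g Al in 537.492 g formula = 10.04 wt% Al.
Second mineral: 26.982 g Al in 492.950 g formula = 5.47 wt% Al.
10.04% − 5.47% gives a difference of 4.57 percentage points.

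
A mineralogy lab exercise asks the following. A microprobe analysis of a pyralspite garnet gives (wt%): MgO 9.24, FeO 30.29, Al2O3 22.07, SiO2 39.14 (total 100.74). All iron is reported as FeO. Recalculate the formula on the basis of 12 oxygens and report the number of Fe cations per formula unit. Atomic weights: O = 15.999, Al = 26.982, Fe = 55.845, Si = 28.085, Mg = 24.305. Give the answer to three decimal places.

9.24 wt% MgO ÷ 40.304 g/mol = 0.22926 mol, giving 0.22926 Mg and 0.22926 O.
30.29 wt% FeO ÷ 71.844 g/mol = 0.42161 mol, giving 0.42161 Fe and 0.42161 O.
22.07 wt% Al2O3 ÷ 101.961 g/mol = 0.21646 mol, giving 0.43292 Al and 0.64938 O.
39.14 wt% SiO2 ÷ 60.083 g/mol = 0.65143 mol, giving 0.65143 Si and 1.30286 O.
Oxygen sums to 2.60311; scaling by 12/2.60311 = 4.60987 puts the formula on 12 O.
Fe: 0.42161 × 4.60987 = 1.944 atoms per formula unit.

1.944 Fe apfu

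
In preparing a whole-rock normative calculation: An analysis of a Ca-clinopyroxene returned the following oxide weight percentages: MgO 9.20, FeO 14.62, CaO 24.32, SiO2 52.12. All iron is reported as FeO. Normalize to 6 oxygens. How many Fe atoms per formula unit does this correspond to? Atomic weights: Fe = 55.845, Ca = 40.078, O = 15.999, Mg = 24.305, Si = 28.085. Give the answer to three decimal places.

9.20 wt% MgO ÷ 40.304 g/mol = 0.22827 mol, giving 0.22827 Mg and 0.22827 O.
14.62 wt% FeO ÷ 71.844 g/mol = 0.20350 mol, giving 0.20350 Fe and 0.20350 O.
24.32 wt% CaO ÷ 56.077 g/mol = 0.43369 mol, giving 0.43369 Ca and 0.43369 O.
52.12 wt% SiO2 ÷ 60.083 g/mol = 0.86747 mol, giving 0.86747 Si and 1.73494 O.
Oxygen sums to 2.60040; scaling by 6/2.60040 = 2.30734 puts the formula on 6 O.
Fe: 0.20350 × 2.30734 = 0.470 atoms per formula unit.

0.470 Fe apfu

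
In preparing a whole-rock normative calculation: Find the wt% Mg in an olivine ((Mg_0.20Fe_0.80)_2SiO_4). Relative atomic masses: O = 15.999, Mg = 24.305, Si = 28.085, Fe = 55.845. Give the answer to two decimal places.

Molar mass of (Mg_0.20Fe_0.80)_2SiO_4: 0.40×24.305 + 1.60×55.845 + 1×28.085 + 4×15.999 = 191.155 g/mol.
Mass of Mg per formula unit: 0.40 × 24.305 = 9.722 g.
Weight fraction Mg = 9.722 / 191.155 = 0.0509.

5.09 weight percent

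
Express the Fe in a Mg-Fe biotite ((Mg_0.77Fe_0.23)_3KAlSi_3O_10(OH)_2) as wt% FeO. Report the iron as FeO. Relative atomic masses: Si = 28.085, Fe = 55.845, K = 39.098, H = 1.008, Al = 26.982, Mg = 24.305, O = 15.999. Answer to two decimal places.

Formula mass = 439.017 g/mol.
0.69 Fe → 0.6900 mol FeO per formula unit; M(FeO) = 71.844, so FeO mass = 49.572 g.
49.572/439.017 × 100 = 11.29 wt%.

11.29 wt%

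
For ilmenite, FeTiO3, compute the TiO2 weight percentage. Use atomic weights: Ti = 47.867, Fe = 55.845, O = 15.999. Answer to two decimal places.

Molar mass of FeTiO3 = 1·55.845 + 1·47.867 + 3·15.999 = 151.709 g/mol.
Each formula unit contains 1 Ti, equivalent to 1/1 = 1.0000 mol TiO2.
M(TiO2) = 1×47.867 + 2×15.999 = 79.865 g/mol.
Mass of TiO2 per formula unit = 1.0000 × 79.865 = 79.865 g.
TiO2 wt% = 79.865 / 151.709 × 100 = 52.64%.

52.64 wt%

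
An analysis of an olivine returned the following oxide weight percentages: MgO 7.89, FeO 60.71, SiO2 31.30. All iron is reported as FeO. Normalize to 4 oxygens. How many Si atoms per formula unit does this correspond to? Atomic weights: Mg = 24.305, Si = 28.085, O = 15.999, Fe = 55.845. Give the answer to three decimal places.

MgO (M=40.304): mol = 0.19576; Mg = 0.19576, O = 0.19576.
FeO (M=71.844): mol = 0.84503; Fe = 0.84503, O = 0.84503.
SiO2 (M=60.083): mol = 0.52095; Si = 0.52095, O = 1.04190.
ΣO = 2.08269; factor = 4/ΣO = 1.92059.
Si apfu = 0.52095 × 1.92059 = 1.001.

1.001 Si apfu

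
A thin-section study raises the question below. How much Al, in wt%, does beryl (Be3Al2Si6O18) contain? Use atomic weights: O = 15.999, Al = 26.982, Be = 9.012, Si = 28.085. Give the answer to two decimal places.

M(Be3Al2Si6O18) = 537.492 g/mol.
Al contributes 2 × 26.982 = 53.964 g per mole.
53.964/537.492 = 0.1004 → 10.04%.

10.04 wt%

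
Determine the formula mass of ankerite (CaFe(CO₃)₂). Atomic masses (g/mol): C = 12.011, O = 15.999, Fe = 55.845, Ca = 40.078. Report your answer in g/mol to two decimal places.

215.94 g/mol

The formula mass is the sum 1×40.078 + 1×55.845 + 2×12.011 + 6×15.999.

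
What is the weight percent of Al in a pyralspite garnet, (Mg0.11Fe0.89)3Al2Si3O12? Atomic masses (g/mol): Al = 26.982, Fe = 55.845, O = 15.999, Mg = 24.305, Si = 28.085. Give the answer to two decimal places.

11.07 mass %

Formula mass = 0.33·24.305 + 2.67·55.845 + 2·26.982 + 3·28.085 + 12·15.999 = 487.334 g/mol, of which 53.964 g is Al.
So Al makes up 53.964/487.334 = 0.1107 of the mass, i.e. 11.07%.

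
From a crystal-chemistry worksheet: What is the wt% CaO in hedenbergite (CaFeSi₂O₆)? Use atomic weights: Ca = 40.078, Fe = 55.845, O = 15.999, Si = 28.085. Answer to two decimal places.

Molar mass of CaFeSi₂O₆ = 1*40.078 + 1*55.845 + 2*28.085 + 6*15.999 = 248.087 g/mol.
Each formula unit contains 1 Ca, equivalent to 1/1 = 1.0000 mol CaO.
M(CaO) = 1×40.078 + 1×15.999 = 56.077 g/mol.
Mass of CaO per formula unit = 1.0000 × 56.077 = 56.077 g.
CaO wt% = 56.077 / 248.087 × 100 = 22.60%.

22.60 wt%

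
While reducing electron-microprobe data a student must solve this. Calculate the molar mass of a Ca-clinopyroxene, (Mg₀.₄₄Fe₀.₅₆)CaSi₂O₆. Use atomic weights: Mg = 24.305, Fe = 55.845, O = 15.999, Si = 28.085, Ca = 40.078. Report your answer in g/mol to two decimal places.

M = 0.44(24.305) + 0.56(55.845) + 1(40.078) + 2(28.085) + 6(15.999)

234.21 g/mol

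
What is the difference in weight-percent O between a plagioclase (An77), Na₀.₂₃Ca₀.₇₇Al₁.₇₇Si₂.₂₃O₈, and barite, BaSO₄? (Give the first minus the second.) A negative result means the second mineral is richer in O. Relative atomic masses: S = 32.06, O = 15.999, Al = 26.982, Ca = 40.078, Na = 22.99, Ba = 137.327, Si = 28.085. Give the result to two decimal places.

19.20 percentage points

O in Na₀.₂₃Ca₀.₇₇Al₁.₇₇Si₂.₂₃O₈: molar mass 274.527 g/mol; 8×15.999 = 127.992 g → 46.62 wt%.
O in BaSO₄: molar mass 233.383 g/mol; 4×15.999 = 63.996 g → 27.42 wt%.
Difference = 46.62 − 27.42 = 19.20 percentage points.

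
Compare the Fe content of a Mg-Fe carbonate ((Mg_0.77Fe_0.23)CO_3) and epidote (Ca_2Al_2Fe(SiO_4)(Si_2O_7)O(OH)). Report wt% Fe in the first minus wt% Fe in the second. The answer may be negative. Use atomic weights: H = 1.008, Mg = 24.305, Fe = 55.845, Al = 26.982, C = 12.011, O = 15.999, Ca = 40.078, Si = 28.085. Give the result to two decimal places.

Fe in (Mg_0.77Fe_0.23)CO_3: molar mass 91.567 g/mol; 0.23×55.845 = 12.844 g → 14.03 wt%.
Fe in Ca_2Al_2Fe(SiO_4)(Si_2O_7)O(OH): molar mass 483.215 g/mol; 1×55.845 = 55.845 g → 11.56 wt%.
Difference = 14.03 − 11.56 = 2.47 percentage points.

2.47 percentage points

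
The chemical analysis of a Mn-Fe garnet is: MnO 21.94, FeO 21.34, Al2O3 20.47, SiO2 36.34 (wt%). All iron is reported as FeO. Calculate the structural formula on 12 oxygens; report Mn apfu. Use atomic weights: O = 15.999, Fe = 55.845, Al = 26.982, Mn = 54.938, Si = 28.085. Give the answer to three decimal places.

21.94 wt% MnO ÷ 70.937 g/mol = 0.30929 mol, giving 0.30929 Mn and 0.30929 O.
21.34 wt% FeO ÷ 71.844 g/mol = 0.29703 mol, giving 0.29703 Fe and 0.29703 O.
20.47 wt% Al2O3 ÷ 101.961 g/mol = 0.20076 mol, giving 0.40152 Al and 0.60228 O.
36.34 wt% SiO2 ÷ 60.083 g/mol = 0.60483 mol, giving 0.60483 Si and 1.20966 O.
Oxygen sums to 2.41826; scaling by 12/2.41826 = 4.96225 puts the formula on 12 O.
Mn: 0.30929 × 4.96225 = 1.535 atoms per formula unit.

1.535 Mn apfu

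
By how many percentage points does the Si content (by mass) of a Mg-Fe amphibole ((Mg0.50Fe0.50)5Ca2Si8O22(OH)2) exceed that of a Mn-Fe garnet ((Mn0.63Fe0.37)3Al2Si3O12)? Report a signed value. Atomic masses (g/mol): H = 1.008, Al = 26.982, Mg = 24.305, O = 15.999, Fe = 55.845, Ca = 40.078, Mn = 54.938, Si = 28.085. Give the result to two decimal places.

First mineral: 224.680 g Si in 891.203 g formula = 25.21 wt% Si.
Second mineral: 84.255 g Si in 496.028 g formula = 16.99 wt% Si.
25.21% − 16.99% gives a difference of 8.22 percentage points.

8.22 percentage points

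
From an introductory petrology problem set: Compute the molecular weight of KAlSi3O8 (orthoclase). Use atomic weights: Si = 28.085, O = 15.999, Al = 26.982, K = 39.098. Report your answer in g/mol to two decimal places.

278.33 g/mol

K: 1 × 39.098 = 39.0980
Al: 1 × 26.982 = 26.9820
Si: 3 × 28.085 = 84.2550
O: 8 × 15.999 = 127.9920
Summing the contributions gives the formula mass.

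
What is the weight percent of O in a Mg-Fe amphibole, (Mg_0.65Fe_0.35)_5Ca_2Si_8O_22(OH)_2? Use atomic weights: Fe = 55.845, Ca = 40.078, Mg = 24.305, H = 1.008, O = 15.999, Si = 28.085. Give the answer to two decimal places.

Molar mass of (Mg_0.65Fe_0.35)_5Ca_2Si_8O_22(OH)_2: 3.25×24.305 + 1.75×55.845 + 2×40.078 + 8×28.085 + 24×15.999 + 2×1.008 = 867.548 g/mol.
Mass of O per formula unit: 24 × 15.999 = 383.976 g.
Weight fraction O = 383.976 / 867.548 = 0.4426.

44.26 mass %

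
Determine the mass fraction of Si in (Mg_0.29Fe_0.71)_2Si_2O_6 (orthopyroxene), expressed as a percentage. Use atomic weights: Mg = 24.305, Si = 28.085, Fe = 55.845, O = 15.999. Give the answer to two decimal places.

M((Mg_0.29Fe_0.71)_2Si_2O_6) = 245.561 g/mol.
Si contributes 2 × 28.085 = 56.170 g per mole.
56.170/245.561 = 0.2287 → 22.87%.

22.87 weight percent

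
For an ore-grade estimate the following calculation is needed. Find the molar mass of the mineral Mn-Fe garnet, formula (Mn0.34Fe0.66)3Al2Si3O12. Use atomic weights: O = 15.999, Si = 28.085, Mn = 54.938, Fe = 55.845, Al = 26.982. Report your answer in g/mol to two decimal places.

496.82 g/mol

The formula mass is the sum 1.02×54.938 + 1.98×55.845 + 2×26.982 + 3×28.085 + 12×15.999.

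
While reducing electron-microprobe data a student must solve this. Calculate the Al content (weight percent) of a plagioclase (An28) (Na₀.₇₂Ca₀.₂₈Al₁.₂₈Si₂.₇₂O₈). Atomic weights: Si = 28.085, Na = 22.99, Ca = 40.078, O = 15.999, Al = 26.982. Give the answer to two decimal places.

M(Na₀.₇₂Ca₀.₂₈Al₁.₂₈Si₂.₇₂O₈) = 266.695 g/mol.
Al contributes 1.28 × 26.982 = 34.537 g per mole.
34.537/266.695 = 0.1295 → 12.95%.

12.95 weight percent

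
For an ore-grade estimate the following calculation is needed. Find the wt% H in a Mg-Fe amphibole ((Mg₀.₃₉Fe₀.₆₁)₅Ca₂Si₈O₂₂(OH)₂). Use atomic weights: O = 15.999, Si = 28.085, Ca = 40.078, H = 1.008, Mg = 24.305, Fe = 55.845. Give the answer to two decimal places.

M((Mg₀.₃₉Fe₀.₆₁)₅Ca₂Si₈O₂₂(OH)₂) = 908.550 g/mol.
H contributes 2 × 1.008 = 2.016 g per mole.
2.016/908.550 = 0.0022 → 0.22%.

0.22 wt%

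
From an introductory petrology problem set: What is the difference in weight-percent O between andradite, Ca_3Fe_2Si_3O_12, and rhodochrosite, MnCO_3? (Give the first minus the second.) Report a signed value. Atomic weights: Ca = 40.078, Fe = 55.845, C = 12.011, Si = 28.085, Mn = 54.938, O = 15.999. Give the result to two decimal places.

-3.98 percentage points

M(Ca_3Fe_2Si_3O_12) = 508.167 g/mol, so wt% O = 191.988/508.167 × 100 = 37.78%.
M(MnCO_3) = 114.946 g/mol, so wt% O = 47.997/114.946 × 100 = 41.76%.
37.78 − 41.76 = -3.98 pp.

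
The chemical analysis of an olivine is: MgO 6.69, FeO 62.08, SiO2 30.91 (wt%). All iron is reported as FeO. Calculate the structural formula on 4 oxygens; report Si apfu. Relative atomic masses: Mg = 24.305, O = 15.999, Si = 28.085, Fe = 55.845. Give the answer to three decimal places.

0.999 Si apfu

MgO (M=40.304): mol = 0.16599; Mg = 0.16599, O = 0.16599.
FeO (M=71.844): mol = 0.86409; Fe = 0.86409, O = 0.86409.
SiO2 (M=60.083): mol = 0.51446; Si = 0.51446, O = 1.02892.
ΣO = 2.05900; factor = 4/ΣO = 1.94269.
Si apfu = 0.51446 × 1.94269 = 0.999.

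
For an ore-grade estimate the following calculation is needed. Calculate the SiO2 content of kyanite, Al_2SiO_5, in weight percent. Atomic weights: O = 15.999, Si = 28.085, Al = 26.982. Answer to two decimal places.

Formula mass = 162.044 g/mol.
1 Si → 1.0000 mol SiO2 per formula unit; M(SiO2) = 60.083, so SiO2 mass = 60.083 g.
60.083/162.044 × 100 = 37.08 wt%.

37.08 wt%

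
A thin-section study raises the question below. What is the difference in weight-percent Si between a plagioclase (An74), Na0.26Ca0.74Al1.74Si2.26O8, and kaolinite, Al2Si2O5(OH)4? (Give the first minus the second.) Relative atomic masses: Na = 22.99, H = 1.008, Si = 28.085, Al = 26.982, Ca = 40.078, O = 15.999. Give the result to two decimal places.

1.40 percentage points

Si in Na0.26Ca0.74Al1.74Si2.26O8: molar mass 274.048 g/mol; 2.26×28.085 = 63.472 g → 23.16 wt%.
Si in Al2Si2O5(OH)4: molar mass 258.157 g/mol; 2×28.085 = 56.170 g → 21.76 wt%.
Difference = 23.16 − 21.76 = 1.40 percentage points.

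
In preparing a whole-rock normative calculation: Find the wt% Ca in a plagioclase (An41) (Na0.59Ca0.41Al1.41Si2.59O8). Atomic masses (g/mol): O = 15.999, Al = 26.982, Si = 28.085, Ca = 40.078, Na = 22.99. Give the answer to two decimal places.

Formula mass = 0.59·22.99 + 0.41·40.078 + 1.41·26.982 + 2.59·28.085 + 8·15.999 = 268.773 g/mol, of which 16.432 g is Ca.
So Ca makes up 16.432/268.773 = 0.0611 of the mass, i.e. 6.11%.

6.11 wt%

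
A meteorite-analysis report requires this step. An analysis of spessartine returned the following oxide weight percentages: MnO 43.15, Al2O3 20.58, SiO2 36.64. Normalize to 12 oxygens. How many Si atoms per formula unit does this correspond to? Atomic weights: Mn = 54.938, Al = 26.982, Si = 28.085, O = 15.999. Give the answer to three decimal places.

MnO (M=70.937): mol = 0.60829; Mn = 0.60829, O = 0.60829.
Al2O3 (M=101.961): mol = 0.20184; Al = 0.40368, O = 0.60552.
SiO2 (M=60.083): mol = 0.60982; Si = 0.60982, O = 1.21964.
ΣO = 2.43345; factor = 12/ΣO = 4.93127.
Si apfu = 0.60982 × 4.93127 = 3.007.

3.007 Si apfu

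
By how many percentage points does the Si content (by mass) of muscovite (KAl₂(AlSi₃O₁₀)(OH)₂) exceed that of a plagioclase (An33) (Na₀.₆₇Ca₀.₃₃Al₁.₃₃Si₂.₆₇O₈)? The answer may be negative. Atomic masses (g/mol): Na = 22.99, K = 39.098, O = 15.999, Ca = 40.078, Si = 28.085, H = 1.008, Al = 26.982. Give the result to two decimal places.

-6.88 percentage points

Si in KAl₂(AlSi₃O₁₀)(OH)₂: molar mass 398.303 g/mol; 3×28.085 = 84.255 g → 21.15 wt%.
Si in Na₀.₆₇Ca₀.₃₃Al₁.₃₃Si₂.₆₇O₈: molar mass 267.494 g/mol; 2.67×28.085 = 74.987 g → 28.03 wt%.
Difference = 21.15 − 28.03 = -6.88 percentage points.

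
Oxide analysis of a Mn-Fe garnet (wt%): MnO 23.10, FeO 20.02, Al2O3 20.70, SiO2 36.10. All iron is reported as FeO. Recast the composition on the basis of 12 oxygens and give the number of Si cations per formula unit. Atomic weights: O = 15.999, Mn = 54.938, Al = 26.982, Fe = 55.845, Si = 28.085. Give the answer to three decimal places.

MnO: 23.10/70.937 = 0.32564 mol → 0.32564 mol Mn, 0.32564 mol O.
FeO: 20.02/71.844 = 0.27866 mol → 0.27866 mol Fe, 0.27866 mol O.
Al2O3: 20.70/101.961 = 0.20302 mol → 0.40604 mol Al, 0.60906 mol O.
SiO2: 36.10/60.083 = 0.60084 mol → 0.60084 mol Si, 1.20168 mol O.
Total oxygen = 2.41504 mol. Normalization factor = 12/2.41504 = 4.96886.
Si per 12 O = 0.60084 × 4.96886 = 2.985.

2.985 Si apfu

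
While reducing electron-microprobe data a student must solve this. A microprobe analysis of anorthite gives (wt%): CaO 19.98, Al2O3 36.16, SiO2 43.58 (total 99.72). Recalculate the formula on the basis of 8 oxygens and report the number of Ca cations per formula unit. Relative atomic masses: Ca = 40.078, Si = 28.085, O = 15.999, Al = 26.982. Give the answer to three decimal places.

CaO (M=56.077): mol = 0.35630; Ca = 0.35630, O = 0.35630.
Al2O3 (M=101.961): mol = 0.35465; Al = 0.70930, O = 1.06395.
SiO2 (M=60.083): mol = 0.72533; Si = 0.72533, O = 1.45066.
ΣO = 2.87091; factor = 8/ΣO = 2.78657.
Ca apfu = 0.35630 × 2.78657 = 0.993.

0.993 Ca apfu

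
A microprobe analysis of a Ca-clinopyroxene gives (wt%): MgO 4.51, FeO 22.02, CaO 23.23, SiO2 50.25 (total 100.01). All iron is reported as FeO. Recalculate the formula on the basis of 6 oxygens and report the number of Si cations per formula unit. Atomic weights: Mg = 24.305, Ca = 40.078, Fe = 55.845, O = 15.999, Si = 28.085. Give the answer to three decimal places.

MgO (M=40.304): mol = 0.11190; Mg = 0.11190, O = 0.11190.
FeO (M=71.844): mol = 0.30650; Fe = 0.30650, O = 0.30650.
CaO (M=56.077): mol = 0.41425; Ca = 0.41425, O = 0.41425.
SiO2 (M=60.083): mol = 0.83634; Si = 0.83634, O = 1.67268.
ΣO = 2.50533; factor = 6/ΣO = 2.39489.
Si apfu = 0.83634 × 2.39489 = 2.003.

2.003 Si apfu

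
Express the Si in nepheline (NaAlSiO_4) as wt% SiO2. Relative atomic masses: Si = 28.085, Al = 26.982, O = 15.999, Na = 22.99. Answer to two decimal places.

42.30 wt%

Formula mass = 142.053 g/mol.
1 Si → 1.0000 mol SiO2 per formula unit; M(SiO2) = 60.083, so SiO2 mass = 60.083 g.
60.083/142.053 × 100 = 42.30 wt%.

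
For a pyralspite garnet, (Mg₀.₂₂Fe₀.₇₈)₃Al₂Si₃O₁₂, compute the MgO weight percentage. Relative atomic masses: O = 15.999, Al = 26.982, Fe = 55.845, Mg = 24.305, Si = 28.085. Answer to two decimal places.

5.58 wt%

Formula mass = 476.926 g/mol.
0.66 Mg → 0.6600 mol MgO per formula unit; M(MgO) = 40.304, so MgO mass = 26.601 g.
26.601/476.926 × 100 = 5.58 wt%.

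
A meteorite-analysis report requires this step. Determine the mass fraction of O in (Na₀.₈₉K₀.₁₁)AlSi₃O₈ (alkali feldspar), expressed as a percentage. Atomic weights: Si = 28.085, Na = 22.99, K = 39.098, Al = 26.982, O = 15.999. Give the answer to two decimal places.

48.48 wt%

M((Na₀.₈₉K₀.₁₁)AlSi₃O₈) = 263.991 g/mol.
O contributes 8 × 15.999 = 127.992 g per mole.
127.992/263.991 = 0.4848 → 48.48%.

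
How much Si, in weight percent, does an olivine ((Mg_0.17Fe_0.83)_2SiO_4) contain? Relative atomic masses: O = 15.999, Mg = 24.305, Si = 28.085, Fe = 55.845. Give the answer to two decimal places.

Molar mass of (Mg_0.17Fe_0.83)_2SiO_4: 0.34×24.305 + 1.66×55.845 + 1×28.085 + 4×15.999 = 193.047 g/mol.
Mass of Si per formula unit: 1 × 28.085 = 28.085 g.
Weight fraction Si = 28.085 / 193.047 = 0.1455.

14.55 weight percent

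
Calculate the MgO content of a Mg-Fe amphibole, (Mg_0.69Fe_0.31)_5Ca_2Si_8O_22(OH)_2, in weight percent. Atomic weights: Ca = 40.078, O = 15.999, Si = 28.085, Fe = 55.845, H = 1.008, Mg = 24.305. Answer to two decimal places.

16.15 wt%

M((Mg_0.69Fe_0.31)_5Ca_2Si_8O_22(OH)_2) = 861.240 g/mol; M(MgO) = 40.304 g/mol.
Moles MgO per formula unit = 3.45 Mg ÷ 1 = 3.4500.
MgO fraction = (3.4500 × 40.304) / 861.240 = 139.049/861.240 = 0.1615.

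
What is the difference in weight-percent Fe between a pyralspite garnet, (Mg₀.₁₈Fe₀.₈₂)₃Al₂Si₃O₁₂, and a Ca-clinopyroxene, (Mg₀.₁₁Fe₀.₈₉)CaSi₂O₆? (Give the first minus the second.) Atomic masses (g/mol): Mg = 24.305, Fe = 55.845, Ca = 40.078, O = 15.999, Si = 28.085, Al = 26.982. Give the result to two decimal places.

Fe in (Mg₀.₁₈Fe₀.₈₂)₃Al₂Si₃O₁₂: molar mass 480.710 g/mol; 2.46×55.845 = 137.379 g → 28.58 wt%.
Fe in (Mg₀.₁₁Fe₀.₈₉)CaSi₂O₆: molar mass 244.618 g/mol; 0.89×55.845 = 49.702 g → 20.32 wt%.
Difference = 28.58 − 20.32 = 8.26 percentage points.

8.26 percentage points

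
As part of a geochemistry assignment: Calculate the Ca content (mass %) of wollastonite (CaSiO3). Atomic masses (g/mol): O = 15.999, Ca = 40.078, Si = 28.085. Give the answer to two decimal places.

34.50 mass %

M(CaSiO3) = 116.160 g/mol.
Ca contributes 1 × 40.078 = 40.078 g per mole.
40.078/116.160 = 0.3450 → 34.50%.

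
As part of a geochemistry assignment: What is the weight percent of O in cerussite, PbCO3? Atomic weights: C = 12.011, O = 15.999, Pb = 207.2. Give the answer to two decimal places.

17.96 wt%

Molar mass of PbCO3: 1×207.2 + 1×12.011 + 3×15.999 = 267.208 g/mol.
Mass of O per formula unit: 3 × 15.999 = 47.997 g.
Weight fraction O = 47.997 / 267.208 = 0.1796.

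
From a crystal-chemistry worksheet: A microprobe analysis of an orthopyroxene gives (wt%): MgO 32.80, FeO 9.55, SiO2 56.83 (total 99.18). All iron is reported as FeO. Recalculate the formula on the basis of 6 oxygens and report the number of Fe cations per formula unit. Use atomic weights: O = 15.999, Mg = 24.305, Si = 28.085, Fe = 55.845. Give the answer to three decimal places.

0.281 Fe apfu

MgO: 32.80/40.304 = 0.81382 mol → 0.81382 mol Mg, 0.81382 mol O.
FeO: 9.55/71.844 = 0.13293 mol → 0.13293 mol Fe, 0.13293 mol O.
SiO2: 56.83/60.083 = 0.94586 mol → 0.94586 mol Si, 1.89172 mol O.
Total oxygen = 2.83847 mol. Normalization factor = 6/2.83847 = 2.11381.
Fe per 6 O = 0.13293 × 2.11381 = 0.281.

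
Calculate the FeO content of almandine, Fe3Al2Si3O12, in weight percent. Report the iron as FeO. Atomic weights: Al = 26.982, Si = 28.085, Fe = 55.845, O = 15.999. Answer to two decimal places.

43.30 wt%

M(Fe3Al2Si3O12) = 497.742 g/mol; M(FeO) = 71.844 g/mol.
Moles FeO per formula unit = 3 Fe ÷ 1 = 3.0000.
FeO fraction = (3.0000 × 71.844) / 497.742 = 215.532/497.742 = 0.4330.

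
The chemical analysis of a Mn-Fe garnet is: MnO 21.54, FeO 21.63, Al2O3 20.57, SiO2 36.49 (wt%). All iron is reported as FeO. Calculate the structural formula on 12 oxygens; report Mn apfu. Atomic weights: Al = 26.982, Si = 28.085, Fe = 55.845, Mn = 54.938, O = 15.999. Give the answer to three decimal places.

1.503 Mn apfu

MnO: 21.54/70.937 = 0.30365 mol → 0.30365 mol Mn, 0.30365 mol O.
FeO: 21.63/71.844 = 0.30107 mol → 0.30107 mol Fe, 0.30107 mol O.
Al2O3: 20.57/101.961 = 0.20174 mol → 0.40348 mol Al, 0.60522 mol O.
SiO2: 36.49/60.083 = 0.60733 mol → 0.60733 mol Si, 1.21466 mol O.
Total oxygen = 2.42460 mol. Normalization factor = 12/2.42460 = 4.94927.
Mn per 12 O = 0.30365 × 4.94927 = 1.503.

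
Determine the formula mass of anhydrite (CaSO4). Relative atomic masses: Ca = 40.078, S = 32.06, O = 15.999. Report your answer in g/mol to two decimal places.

M = 1×40.078 + 1×32.06 + 4×15.999

136.13 g/mol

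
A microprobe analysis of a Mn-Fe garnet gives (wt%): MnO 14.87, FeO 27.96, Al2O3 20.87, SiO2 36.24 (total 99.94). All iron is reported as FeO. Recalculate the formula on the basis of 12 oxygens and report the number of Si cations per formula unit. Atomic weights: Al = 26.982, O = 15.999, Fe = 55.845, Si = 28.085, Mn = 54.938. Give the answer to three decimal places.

2.992 Si apfu

MnO: 14.87/70.937 = 0.20962 mol → 0.20962 mol Mn, 0.20962 mol O.
FeO: 27.96/71.844 = 0.38918 mol → 0.38918 mol Fe, 0.38918 mol O.
Al2O3: 20.87/101.961 = 0.20469 mol → 0.40938 mol Al, 0.61407 mol O.
SiO2: 36.24/60.083 = 0.60317 mol → 0.60317 mol Si, 1.20634 mol O.
Total oxygen = 2.41921 mol. Normalization factor = 12/2.41921 = 4.96030.
Si per 12 O = 0.60317 × 4.96030 = 2.992.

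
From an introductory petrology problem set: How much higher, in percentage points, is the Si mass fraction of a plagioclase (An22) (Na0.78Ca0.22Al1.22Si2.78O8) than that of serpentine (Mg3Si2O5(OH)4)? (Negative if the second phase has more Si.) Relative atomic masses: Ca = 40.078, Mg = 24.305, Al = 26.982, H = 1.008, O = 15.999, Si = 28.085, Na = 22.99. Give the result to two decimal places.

9.11 percentage points

M(Na0.78Ca0.22Al1.22Si2.78O8) = 265.736 g/mol, so wt% Si = 78.076/265.736 × 100 = 29.38%.
M(Mg3Si2O5(OH)4) = 277.108 g/mol, so wt% Si = 56.170/277.108 × 100 = 20.27%.
29.38 − 20.27 = 9.11 pp.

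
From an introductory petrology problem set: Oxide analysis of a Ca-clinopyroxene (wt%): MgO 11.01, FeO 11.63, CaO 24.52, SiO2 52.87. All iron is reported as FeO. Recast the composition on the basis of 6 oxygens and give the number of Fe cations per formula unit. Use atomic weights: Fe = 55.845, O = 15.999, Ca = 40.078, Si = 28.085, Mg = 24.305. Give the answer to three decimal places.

MgO: 11.01/40.304 = 0.27317 mol → 0.27317 mol Mg, 0.27317 mol O.
FeO: 11.63/71.844 = 0.16188 mol → 0.16188 mol Fe, 0.16188 mol O.
CaO: 24.52/56.077 = 0.43726 mol → 0.43726 mol Ca, 0.43726 mol O.
SiO2: 52.87/60.083 = 0.87995 mol → 0.87995 mol Si, 1.75990 mol O.
Total oxygen = 2.63221 mol. Normalization factor = 6/2.63221 = 2.27945.
Fe per 6 O = 0.16188 × 2.27945 = 0.369.

0.369 Fe apfu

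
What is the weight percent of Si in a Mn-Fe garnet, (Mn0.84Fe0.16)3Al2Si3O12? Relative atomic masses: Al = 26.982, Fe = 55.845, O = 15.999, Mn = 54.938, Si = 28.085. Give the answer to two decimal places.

17.01 mass %

Formula mass = 2.52*54.938 + 0.48*55.845 + 2*26.982 + 3*28.085 + 12*15.999 = 495.456 g/mol, of which 84.255 g is Si.
So Si makes up 84.255/495.456 = 0.1701 of the mass, i.e. 17.01%.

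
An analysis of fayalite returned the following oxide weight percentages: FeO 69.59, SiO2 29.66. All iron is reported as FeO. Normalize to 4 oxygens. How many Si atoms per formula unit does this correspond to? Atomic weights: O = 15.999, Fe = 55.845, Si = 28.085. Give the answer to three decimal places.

FeO: 69.59/71.844 = 0.96863 mol → 0.96863 mol Fe, 0.96863 mol O.
SiO2: 29.66/60.083 = 0.49365 mol → 0.49365 mol Si, 0.98730 mol O.
Total oxygen = 1.95593 mol. Normalization factor = 4/1.95593 = 2.04506.
Si per 4 O = 0.49365 × 2.04506 = 1.010.

1.010 Si apfu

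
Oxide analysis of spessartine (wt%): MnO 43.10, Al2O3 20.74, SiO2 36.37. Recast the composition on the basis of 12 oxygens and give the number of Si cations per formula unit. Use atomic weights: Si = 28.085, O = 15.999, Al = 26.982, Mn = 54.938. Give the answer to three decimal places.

43.10 wt% MnO ÷ 70.937 g/mol = 0.60758 mol, giving 0.60758 Mn and 0.60758 O.
20.74 wt% Al2O3 ÷ 101.961 g/mol = 0.20341 mol, giving 0.40682 Al and 0.61023 O.
36.37 wt% SiO2 ÷ 60.083 g/mol = 0.60533 mol, giving 0.60533 Si and 1.21066 O.
Oxygen sums to 2.42847; scaling by 12/2.42847 = 4.94138 puts the formula on 12 O.
Si: 0.60533 × 4.94138 = 2.991 atoms per formula unit.

2.991 Si apfu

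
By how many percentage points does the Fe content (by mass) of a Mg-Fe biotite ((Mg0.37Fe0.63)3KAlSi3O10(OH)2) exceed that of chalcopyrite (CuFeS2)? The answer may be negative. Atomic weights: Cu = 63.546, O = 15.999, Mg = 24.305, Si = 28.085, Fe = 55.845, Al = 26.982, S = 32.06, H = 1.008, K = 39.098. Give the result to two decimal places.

-8.30 percentage points

First mineral: 105.547 g Fe in 476.865 g formula = 22.13 wt% Fe.
Second mineral: 55.845 g Fe in 183.511 g formula = 30.43 wt% Fe.
22.13% − 30.43% gives a difference of -8.30 percentage points.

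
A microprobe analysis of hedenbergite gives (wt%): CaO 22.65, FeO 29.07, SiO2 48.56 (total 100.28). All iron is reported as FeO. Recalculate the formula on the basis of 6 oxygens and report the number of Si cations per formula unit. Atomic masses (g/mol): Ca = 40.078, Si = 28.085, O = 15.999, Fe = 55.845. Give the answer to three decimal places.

CaO (M=56.077): mol = 0.40391; Ca = 0.40391, O = 0.40391.
FeO (M=71.844): mol = 0.40463; Fe = 0.40463, O = 0.40463.
SiO2 (M=60.083): mol = 0.80822; Si = 0.80822, O = 1.61644.
ΣO = 2.42498; factor = 6/ΣO = 2.47425.
Si apfu = 0.80822 × 2.47425 = 2.000.

2.000 Si apfu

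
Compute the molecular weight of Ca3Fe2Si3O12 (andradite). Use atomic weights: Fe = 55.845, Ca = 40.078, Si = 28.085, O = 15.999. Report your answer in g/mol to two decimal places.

Ca: 3 × 40.078 = 120.2340
Fe: 2 × 55.845 = 111.6900
Si: 3 × 28.085 = 84.2550
O: 12 × 15.999 = 191.9880
Summing the contributions gives the formula mass.

508.17 g/mol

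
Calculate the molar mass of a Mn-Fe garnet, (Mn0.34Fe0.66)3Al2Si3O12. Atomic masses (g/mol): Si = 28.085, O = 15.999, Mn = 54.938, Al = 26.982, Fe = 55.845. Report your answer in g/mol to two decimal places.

496.82 g/mol

M = 1.02×54.938 + 1.98×55.845 + 2×26.982 + 3×28.085 + 12×15.999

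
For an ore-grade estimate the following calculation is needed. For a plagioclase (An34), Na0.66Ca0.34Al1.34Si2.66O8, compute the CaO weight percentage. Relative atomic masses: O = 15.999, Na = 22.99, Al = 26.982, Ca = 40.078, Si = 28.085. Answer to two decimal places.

Formula mass = 267.654 g/mol.
0.34 Ca → 0.3400 mol CaO per formula unit; M(CaO) = 56.077, so CaO mass = 19.066 g.
19.066/267.654 × 100 = 7.12 wt%.

7.12 wt%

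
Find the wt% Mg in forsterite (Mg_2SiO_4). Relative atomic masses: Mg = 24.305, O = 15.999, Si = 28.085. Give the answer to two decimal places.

34.55 weight percent

Molar mass of Mg_2SiO_4: 2·24.305 + 1·28.085 + 4·15.999 = 140.691 g/mol.
Mass of Mg per formula unit: 2 × 24.305 = 48.610 g.
Weight fraction Mg = 48.610 / 140.691 = 0.3455.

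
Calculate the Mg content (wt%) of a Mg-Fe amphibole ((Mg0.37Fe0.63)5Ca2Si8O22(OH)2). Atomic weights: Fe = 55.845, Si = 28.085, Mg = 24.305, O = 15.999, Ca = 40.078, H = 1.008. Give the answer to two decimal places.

4.93 wt%

Molar mass of (Mg0.37Fe0.63)5Ca2Si8O22(OH)2: 1.85·24.305 + 3.15·55.845 + 2·40.078 + 8·28.085 + 24·15.999 + 2·1.008 = 911.704 g/mol.
Mass of Mg per formula unit: 1.85 × 24.305 = 44.964 g.
Weight fraction Mg = 44.964 / 911.704 = 0.0493.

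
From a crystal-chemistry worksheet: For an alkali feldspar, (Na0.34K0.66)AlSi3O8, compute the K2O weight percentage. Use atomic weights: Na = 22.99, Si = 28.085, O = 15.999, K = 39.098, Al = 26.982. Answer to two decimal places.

11.39 wt%

Formula mass = 272.850 g/mol.
0.66 K → 0.3300 mol K2O per formula unit; M(K2O) = 94.195, so K2O mass = 31.084 g.
31.084/272.850 × 100 = 11.39 wt%.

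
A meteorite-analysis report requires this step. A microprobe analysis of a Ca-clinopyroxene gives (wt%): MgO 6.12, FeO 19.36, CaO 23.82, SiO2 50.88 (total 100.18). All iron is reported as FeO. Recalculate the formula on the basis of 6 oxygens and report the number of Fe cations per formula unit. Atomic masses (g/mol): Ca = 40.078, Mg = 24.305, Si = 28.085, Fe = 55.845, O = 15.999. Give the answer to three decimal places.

MgO: 6.12/40.304 = 0.15185 mol → 0.15185 mol Mg, 0.15185 mol O.
FeO: 19.36/71.844 = 0.26947 mol → 0.26947 mol Fe, 0.26947 mol O.
CaO: 23.82/56.077 = 0.42477 mol → 0.42477 mol Ca, 0.42477 mol O.
SiO2: 50.88/60.083 = 0.84683 mol → 0.84683 mol Si, 1.69366 mol O.
Total oxygen = 2.53975 mol. Normalization factor = 6/2.53975 = 2.36244.
Fe per 6 O = 0.26947 × 2.36244 = 0.637.

0.637 Fe apfu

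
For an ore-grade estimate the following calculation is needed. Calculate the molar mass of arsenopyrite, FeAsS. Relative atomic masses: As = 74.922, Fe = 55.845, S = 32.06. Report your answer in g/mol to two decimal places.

Fe: 1 × 55.845 = 55.8450
As: 1 × 74.922 = 74.9220
S: 1 × 32.06 = 32.0600
Summing the contributions gives the formula mass.

162.83 g/mol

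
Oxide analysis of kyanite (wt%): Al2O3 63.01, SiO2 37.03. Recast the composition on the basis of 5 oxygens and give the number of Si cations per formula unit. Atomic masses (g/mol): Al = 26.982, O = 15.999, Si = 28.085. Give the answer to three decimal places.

Al2O3 (M=101.961): mol = 0.61798; Al = 1.23596, O = 1.85394.
SiO2 (M=60.083): mol = 0.61631; Si = 0.61631, O = 1.23262.
ΣO = 3.08656; factor = 5/ΣO = 1.61993.
Si apfu = 0.61631 × 1.61993 = 0.998.

0.998 Si apfu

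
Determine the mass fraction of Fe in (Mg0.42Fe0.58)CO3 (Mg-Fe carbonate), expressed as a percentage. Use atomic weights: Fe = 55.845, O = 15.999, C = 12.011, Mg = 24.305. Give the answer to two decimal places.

Molar mass of (Mg0.42Fe0.58)CO3: 0.42×24.305 + 0.58×55.845 + 1×12.011 + 3×15.999 = 102.606 g/mol.
Mass of Fe per formula unit: 0.58 × 55.845 = 32.390 g.
Weight fraction Fe = 32.390 / 102.606 = 0.3157.

31.57 wt%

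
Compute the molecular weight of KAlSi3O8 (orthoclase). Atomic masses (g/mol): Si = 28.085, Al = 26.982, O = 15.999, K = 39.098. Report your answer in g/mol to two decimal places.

K: 1 × 39.098 = 39.0980
Al: 1 × 26.982 = 26.9820
Si: 3 × 28.085 = 84.2550
O: 8 × 15.999 = 127.9920
Summing the contributions gives the formula mass.

278.33 g/mol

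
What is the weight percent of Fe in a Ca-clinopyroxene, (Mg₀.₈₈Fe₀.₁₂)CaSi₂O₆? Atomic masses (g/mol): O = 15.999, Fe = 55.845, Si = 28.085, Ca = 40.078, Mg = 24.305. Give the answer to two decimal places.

M((Mg₀.₈₈Fe₀.₁₂)CaSi₂O₆) = 220.332 g/mol.
Fe contributes 0.12 × 55.845 = 6.701 g per mole.
6.701/220.332 = 0.0304 → 3.04%.

3.04 weight percent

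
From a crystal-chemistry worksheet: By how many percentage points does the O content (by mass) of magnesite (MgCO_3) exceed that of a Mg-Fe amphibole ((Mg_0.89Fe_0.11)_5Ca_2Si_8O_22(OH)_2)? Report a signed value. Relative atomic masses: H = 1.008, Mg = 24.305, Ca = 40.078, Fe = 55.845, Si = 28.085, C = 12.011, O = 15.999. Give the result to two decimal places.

M(MgCO_3) = 84.313 g/mol, so wt% O = 47.997/84.313 × 100 = 56.93%.
M((Mg_0.89Fe_0.11)_5Ca_2Si_8O_22(OH)_2) = 829.700 g/mol, so wt% O = 383.976/829.700 × 100 = 46.28%.
56.93 − 46.28 = 10.65 pp.

10.65 percentage points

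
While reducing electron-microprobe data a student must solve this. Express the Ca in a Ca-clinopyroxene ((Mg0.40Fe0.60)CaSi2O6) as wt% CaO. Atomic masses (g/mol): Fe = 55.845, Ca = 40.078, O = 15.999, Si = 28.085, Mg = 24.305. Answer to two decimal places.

23.81 wt%

Molar mass of (Mg0.40Fe0.60)CaSi2O6 = 0.40*24.305 + 0.60*55.845 + 1*40.078 + 2*28.085 + 6*15.999 = 235.471 g/mol.
Each formula unit contains 1 Ca, equivalent to 1/1 = 1.0000 mol CaO.
M(CaO) = 1×40.078 + 1×15.999 = 56.077 g/mol.
Mass of CaO per formula unit = 1.0000 × 56.077 = 56.077 g.
CaO wt% = 56.077 / 235.471 × 100 = 23.81%.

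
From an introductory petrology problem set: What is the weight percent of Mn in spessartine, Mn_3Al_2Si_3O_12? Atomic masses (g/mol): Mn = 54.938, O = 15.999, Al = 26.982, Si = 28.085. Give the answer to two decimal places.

M(Mn_3Al_2Si_3O_12) = 495.021 g/mol.
Mn contributes 3 × 54.938 = 164.814 g per mole.
164.814/495.021 = 0.3329 → 33.29%.

33.29 weight percent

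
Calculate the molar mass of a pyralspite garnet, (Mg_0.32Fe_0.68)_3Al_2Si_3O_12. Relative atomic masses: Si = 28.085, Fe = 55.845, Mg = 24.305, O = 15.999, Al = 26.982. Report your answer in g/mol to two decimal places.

467.46 g/mol

The formula mass is the sum 0.96(24.305) + 2.04(55.845) + 2(26.982) + 3(28.085) + 12(15.999).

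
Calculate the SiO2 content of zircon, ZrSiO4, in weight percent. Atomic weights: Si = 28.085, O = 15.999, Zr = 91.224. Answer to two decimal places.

32.78 wt%

M(ZrSiO4) = 183.305 g/mol; M(SiO2) = 60.083 g/mol.
Moles SiO2 per formula unit = 1 Si ÷ 1 = 1.0000.
SiO2 fraction = (1.0000 × 60.083) / 183.305 = 60.083/183.305 = 0.3278.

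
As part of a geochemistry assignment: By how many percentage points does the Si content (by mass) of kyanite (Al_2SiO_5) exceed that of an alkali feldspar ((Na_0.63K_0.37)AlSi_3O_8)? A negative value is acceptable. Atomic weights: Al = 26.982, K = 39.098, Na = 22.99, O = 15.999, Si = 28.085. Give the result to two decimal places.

-14.09 percentage points

M(Al_2SiO_5) = 162.044 g/mol, so wt% Si = 28.085/162.044 × 100 = 17.33%.
M((Na_0.63K_0.37)AlSi_3O_8) = 268.179 g/mol, so wt% Si = 84.255/268.179 × 100 = 31.42%.
17.33 − 31.42 = -14.09 pp.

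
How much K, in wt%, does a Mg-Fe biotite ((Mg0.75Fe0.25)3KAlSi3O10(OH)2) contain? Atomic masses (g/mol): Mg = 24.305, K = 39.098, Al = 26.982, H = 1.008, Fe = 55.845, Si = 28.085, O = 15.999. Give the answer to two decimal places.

8.87 wt%

Formula mass = 2.25·24.305 + 0.75·55.845 + 1·39.098 + 1·26.982 + 3·28.085 + 12·15.999 + 2·1.008 = 440.909 g/mol, of which 39.098 g is K.
So K makes up 39.098/440.909 = 0.0887 of the mass, i.e. 8.87%.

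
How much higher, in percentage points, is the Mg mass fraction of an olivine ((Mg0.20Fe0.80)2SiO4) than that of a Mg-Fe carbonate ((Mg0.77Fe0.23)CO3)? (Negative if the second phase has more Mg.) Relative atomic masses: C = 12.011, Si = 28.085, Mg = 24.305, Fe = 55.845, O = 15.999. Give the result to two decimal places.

-15.35 percentage points

M((Mg0.20Fe0.80)2SiO4) = 191.155 g/mol, so wt% Mg = 9.722/191.155 × 100 = 5.09%.
M((Mg0.77Fe0.23)CO3) = 91.567 g/mol, so wt% Mg = 18.715/91.567 × 100 = 20.44%.
5.09 − 20.44 = -15.35 pp.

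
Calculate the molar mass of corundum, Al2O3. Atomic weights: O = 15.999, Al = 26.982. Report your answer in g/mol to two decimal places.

Al: 2 × 26.982 = 53.9640
O: 3 × 15.999 = 47.9970
Summing the contributions gives the formula mass.

101.96 g/mol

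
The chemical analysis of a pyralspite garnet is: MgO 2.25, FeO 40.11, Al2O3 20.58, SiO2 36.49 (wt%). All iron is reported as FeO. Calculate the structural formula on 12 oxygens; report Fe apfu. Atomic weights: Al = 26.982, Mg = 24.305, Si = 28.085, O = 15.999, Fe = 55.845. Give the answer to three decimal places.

2.752 Fe apfu

MgO (M=40.304): mol = 0.05583; Mg = 0.05583, O = 0.05583.
FeO (M=71.844): mol = 0.55829; Fe = 0.55829, O = 0.55829.
Al2O3 (M=101.961): mol = 0.20184; Al = 0.40368, O = 0.60552.
SiO2 (M=60.083): mol = 0.60733; Si = 0.60733, O = 1.21466.
ΣO = 2.43430; factor = 12/ΣO = 4.92955.
Fe apfu = 0.55829 × 4.92955 = 2.752.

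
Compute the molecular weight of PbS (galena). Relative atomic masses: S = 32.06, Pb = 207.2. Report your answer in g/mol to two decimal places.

M = 1*207.2 + 1*32.06

239.26 g/mol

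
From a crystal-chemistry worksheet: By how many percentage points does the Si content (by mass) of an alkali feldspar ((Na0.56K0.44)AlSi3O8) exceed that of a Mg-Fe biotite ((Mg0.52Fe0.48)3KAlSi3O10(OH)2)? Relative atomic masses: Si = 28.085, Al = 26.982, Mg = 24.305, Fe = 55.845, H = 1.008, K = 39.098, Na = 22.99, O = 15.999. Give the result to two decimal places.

13.08 percentage points

First mineral: 84.255 g Si in 269.307 g formula = 31.29 wt% Si.
Second mineral: 84.255 g Si in 462.672 g formula = 18.21 wt% Si.
31.29% − 18.21% gives a difference of 13.08 percentage points.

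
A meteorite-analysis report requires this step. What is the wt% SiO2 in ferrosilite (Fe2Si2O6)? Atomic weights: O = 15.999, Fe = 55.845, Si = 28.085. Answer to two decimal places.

45.54 wt%

M(Fe2Si2O6) = 263.854 g/mol; M(SiO2) = 60.083 g/mol.
Moles SiO2 per formula unit = 2 Si ÷ 1 = 2.0000.
SiO2 fraction = (2.0000 × 60.083) / 263.854 = 120.166/263.854 = 0.4554.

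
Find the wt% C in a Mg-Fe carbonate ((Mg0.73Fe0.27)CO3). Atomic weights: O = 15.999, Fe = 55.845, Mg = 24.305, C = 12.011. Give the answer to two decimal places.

Formula mass = 0.73·24.305 + 0.27·55.845 + 1·12.011 + 3·15.999 = 92.829 g/mol, of which 12.011 g is C.
So C makes up 12.011/92.829 = 0.1294 of the mass, i.e. 12.94%.

12.94 weight percent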